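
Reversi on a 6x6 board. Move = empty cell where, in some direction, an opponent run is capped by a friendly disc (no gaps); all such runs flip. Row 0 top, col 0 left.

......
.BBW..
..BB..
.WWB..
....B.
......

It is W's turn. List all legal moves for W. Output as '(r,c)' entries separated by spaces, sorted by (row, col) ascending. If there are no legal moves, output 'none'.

(0,0): no bracket -> illegal
(0,1): no bracket -> illegal
(0,2): flips 2 -> legal
(0,3): no bracket -> illegal
(1,0): flips 2 -> legal
(1,4): flips 1 -> legal
(2,0): no bracket -> illegal
(2,1): no bracket -> illegal
(2,4): no bracket -> illegal
(3,4): flips 1 -> legal
(3,5): no bracket -> illegal
(4,2): no bracket -> illegal
(4,3): flips 2 -> legal
(4,5): no bracket -> illegal
(5,3): no bracket -> illegal
(5,4): no bracket -> illegal
(5,5): no bracket -> illegal

Answer: (0,2) (1,0) (1,4) (3,4) (4,3)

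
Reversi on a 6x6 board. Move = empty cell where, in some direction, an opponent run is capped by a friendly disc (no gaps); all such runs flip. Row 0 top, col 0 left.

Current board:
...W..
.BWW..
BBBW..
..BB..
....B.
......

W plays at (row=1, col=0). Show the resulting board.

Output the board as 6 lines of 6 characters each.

Place W at (1,0); scan 8 dirs for brackets.
Dir NW: edge -> no flip
Dir N: first cell '.' (not opp) -> no flip
Dir NE: first cell '.' (not opp) -> no flip
Dir W: edge -> no flip
Dir E: opp run (1,1) capped by W -> flip
Dir SW: edge -> no flip
Dir S: opp run (2,0), next='.' -> no flip
Dir SE: opp run (2,1) (3,2), next='.' -> no flip
All flips: (1,1)

Answer: ...W..
WWWW..
BBBW..
..BB..
....B.
......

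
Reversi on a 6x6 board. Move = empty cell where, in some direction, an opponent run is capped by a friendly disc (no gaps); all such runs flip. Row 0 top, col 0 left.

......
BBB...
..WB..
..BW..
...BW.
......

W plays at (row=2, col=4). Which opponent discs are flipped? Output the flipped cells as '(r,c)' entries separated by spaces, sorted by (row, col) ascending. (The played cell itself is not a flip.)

Dir NW: first cell '.' (not opp) -> no flip
Dir N: first cell '.' (not opp) -> no flip
Dir NE: first cell '.' (not opp) -> no flip
Dir W: opp run (2,3) capped by W -> flip
Dir E: first cell '.' (not opp) -> no flip
Dir SW: first cell 'W' (not opp) -> no flip
Dir S: first cell '.' (not opp) -> no flip
Dir SE: first cell '.' (not opp) -> no flip

Answer: (2,3)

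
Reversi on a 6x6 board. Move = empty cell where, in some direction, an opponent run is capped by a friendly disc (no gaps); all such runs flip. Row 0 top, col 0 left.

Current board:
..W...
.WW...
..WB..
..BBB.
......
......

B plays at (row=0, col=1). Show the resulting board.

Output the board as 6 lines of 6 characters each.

Answer: .BW...
.WB...
..WB..
..BBB.
......
......

Derivation:
Place B at (0,1); scan 8 dirs for brackets.
Dir NW: edge -> no flip
Dir N: edge -> no flip
Dir NE: edge -> no flip
Dir W: first cell '.' (not opp) -> no flip
Dir E: opp run (0,2), next='.' -> no flip
Dir SW: first cell '.' (not opp) -> no flip
Dir S: opp run (1,1), next='.' -> no flip
Dir SE: opp run (1,2) capped by B -> flip
All flips: (1,2)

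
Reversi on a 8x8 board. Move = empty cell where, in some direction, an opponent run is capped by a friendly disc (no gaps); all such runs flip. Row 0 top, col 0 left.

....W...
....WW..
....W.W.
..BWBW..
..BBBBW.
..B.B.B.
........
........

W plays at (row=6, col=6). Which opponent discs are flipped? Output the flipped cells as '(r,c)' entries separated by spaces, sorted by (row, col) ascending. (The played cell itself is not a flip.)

Dir NW: first cell '.' (not opp) -> no flip
Dir N: opp run (5,6) capped by W -> flip
Dir NE: first cell '.' (not opp) -> no flip
Dir W: first cell '.' (not opp) -> no flip
Dir E: first cell '.' (not opp) -> no flip
Dir SW: first cell '.' (not opp) -> no flip
Dir S: first cell '.' (not opp) -> no flip
Dir SE: first cell '.' (not opp) -> no flip

Answer: (5,6)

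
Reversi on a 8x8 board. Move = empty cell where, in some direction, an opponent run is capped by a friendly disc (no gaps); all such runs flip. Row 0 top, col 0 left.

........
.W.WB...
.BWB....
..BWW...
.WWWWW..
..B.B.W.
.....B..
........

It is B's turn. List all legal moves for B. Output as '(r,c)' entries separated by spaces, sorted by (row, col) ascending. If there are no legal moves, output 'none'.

(0,0): no bracket -> illegal
(0,1): flips 1 -> legal
(0,2): no bracket -> illegal
(0,3): flips 1 -> legal
(0,4): no bracket -> illegal
(1,0): no bracket -> illegal
(1,2): flips 2 -> legal
(2,0): no bracket -> illegal
(2,4): flips 2 -> legal
(2,5): flips 2 -> legal
(3,0): flips 1 -> legal
(3,1): no bracket -> illegal
(3,5): flips 2 -> legal
(3,6): flips 1 -> legal
(4,0): no bracket -> illegal
(4,6): no bracket -> illegal
(4,7): flips 1 -> legal
(5,0): flips 1 -> legal
(5,1): no bracket -> illegal
(5,3): flips 2 -> legal
(5,5): no bracket -> illegal
(5,7): no bracket -> illegal
(6,6): no bracket -> illegal
(6,7): flips 3 -> legal

Answer: (0,1) (0,3) (1,2) (2,4) (2,5) (3,0) (3,5) (3,6) (4,7) (5,0) (5,3) (6,7)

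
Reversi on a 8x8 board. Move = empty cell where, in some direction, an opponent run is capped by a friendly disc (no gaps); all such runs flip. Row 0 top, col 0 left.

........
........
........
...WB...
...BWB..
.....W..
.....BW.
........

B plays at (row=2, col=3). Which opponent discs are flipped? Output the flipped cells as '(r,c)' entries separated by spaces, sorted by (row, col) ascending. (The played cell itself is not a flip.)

Dir NW: first cell '.' (not opp) -> no flip
Dir N: first cell '.' (not opp) -> no flip
Dir NE: first cell '.' (not opp) -> no flip
Dir W: first cell '.' (not opp) -> no flip
Dir E: first cell '.' (not opp) -> no flip
Dir SW: first cell '.' (not opp) -> no flip
Dir S: opp run (3,3) capped by B -> flip
Dir SE: first cell 'B' (not opp) -> no flip

Answer: (3,3)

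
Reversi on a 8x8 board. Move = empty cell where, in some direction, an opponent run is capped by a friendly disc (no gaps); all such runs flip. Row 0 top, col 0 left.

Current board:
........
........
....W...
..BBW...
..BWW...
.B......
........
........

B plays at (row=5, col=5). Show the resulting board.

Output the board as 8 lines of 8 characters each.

Answer: ........
........
....W...
..BBW...
..BWB...
.B...B..
........
........

Derivation:
Place B at (5,5); scan 8 dirs for brackets.
Dir NW: opp run (4,4) capped by B -> flip
Dir N: first cell '.' (not opp) -> no flip
Dir NE: first cell '.' (not opp) -> no flip
Dir W: first cell '.' (not opp) -> no flip
Dir E: first cell '.' (not opp) -> no flip
Dir SW: first cell '.' (not opp) -> no flip
Dir S: first cell '.' (not opp) -> no flip
Dir SE: first cell '.' (not opp) -> no flip
All flips: (4,4)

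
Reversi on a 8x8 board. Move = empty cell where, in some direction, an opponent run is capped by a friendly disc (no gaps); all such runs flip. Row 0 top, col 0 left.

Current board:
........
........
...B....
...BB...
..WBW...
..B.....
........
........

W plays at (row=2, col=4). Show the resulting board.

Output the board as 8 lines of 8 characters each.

Place W at (2,4); scan 8 dirs for brackets.
Dir NW: first cell '.' (not opp) -> no flip
Dir N: first cell '.' (not opp) -> no flip
Dir NE: first cell '.' (not opp) -> no flip
Dir W: opp run (2,3), next='.' -> no flip
Dir E: first cell '.' (not opp) -> no flip
Dir SW: opp run (3,3) capped by W -> flip
Dir S: opp run (3,4) capped by W -> flip
Dir SE: first cell '.' (not opp) -> no flip
All flips: (3,3) (3,4)

Answer: ........
........
...BW...
...WW...
..WBW...
..B.....
........
........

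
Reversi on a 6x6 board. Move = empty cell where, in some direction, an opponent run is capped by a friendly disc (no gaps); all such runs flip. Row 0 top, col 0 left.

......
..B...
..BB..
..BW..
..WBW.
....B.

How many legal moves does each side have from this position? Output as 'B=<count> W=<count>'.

-- B to move --
(2,4): no bracket -> illegal
(3,1): no bracket -> illegal
(3,4): flips 2 -> legal
(3,5): no bracket -> illegal
(4,1): flips 1 -> legal
(4,5): flips 1 -> legal
(5,1): no bracket -> illegal
(5,2): flips 1 -> legal
(5,3): no bracket -> illegal
(5,5): flips 2 -> legal
B mobility = 5
-- W to move --
(0,1): no bracket -> illegal
(0,2): flips 3 -> legal
(0,3): no bracket -> illegal
(1,1): flips 1 -> legal
(1,3): flips 1 -> legal
(1,4): no bracket -> illegal
(2,1): no bracket -> illegal
(2,4): no bracket -> illegal
(3,1): flips 1 -> legal
(3,4): no bracket -> illegal
(4,1): no bracket -> illegal
(4,5): no bracket -> illegal
(5,2): no bracket -> illegal
(5,3): flips 1 -> legal
(5,5): no bracket -> illegal
W mobility = 5

Answer: B=5 W=5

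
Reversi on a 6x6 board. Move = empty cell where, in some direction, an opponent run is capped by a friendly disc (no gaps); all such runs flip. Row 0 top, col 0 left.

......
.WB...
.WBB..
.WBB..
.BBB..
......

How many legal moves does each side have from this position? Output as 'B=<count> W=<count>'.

Answer: B=6 W=8

Derivation:
-- B to move --
(0,0): flips 1 -> legal
(0,1): flips 3 -> legal
(0,2): no bracket -> illegal
(1,0): flips 2 -> legal
(2,0): flips 2 -> legal
(3,0): flips 2 -> legal
(4,0): flips 1 -> legal
B mobility = 6
-- W to move --
(0,1): no bracket -> illegal
(0,2): no bracket -> illegal
(0,3): flips 1 -> legal
(1,3): flips 2 -> legal
(1,4): no bracket -> illegal
(2,4): flips 2 -> legal
(3,0): no bracket -> illegal
(3,4): flips 2 -> legal
(4,0): no bracket -> illegal
(4,4): flips 2 -> legal
(5,0): no bracket -> illegal
(5,1): flips 1 -> legal
(5,2): no bracket -> illegal
(5,3): flips 1 -> legal
(5,4): flips 2 -> legal
W mobility = 8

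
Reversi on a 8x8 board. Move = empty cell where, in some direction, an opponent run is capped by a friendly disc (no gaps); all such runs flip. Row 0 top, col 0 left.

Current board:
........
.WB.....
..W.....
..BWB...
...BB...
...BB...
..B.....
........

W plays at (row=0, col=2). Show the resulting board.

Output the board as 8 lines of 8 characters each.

Answer: ..W.....
.WW.....
..W.....
..BWB...
...BB...
...BB...
..B.....
........

Derivation:
Place W at (0,2); scan 8 dirs for brackets.
Dir NW: edge -> no flip
Dir N: edge -> no flip
Dir NE: edge -> no flip
Dir W: first cell '.' (not opp) -> no flip
Dir E: first cell '.' (not opp) -> no flip
Dir SW: first cell 'W' (not opp) -> no flip
Dir S: opp run (1,2) capped by W -> flip
Dir SE: first cell '.' (not opp) -> no flip
All flips: (1,2)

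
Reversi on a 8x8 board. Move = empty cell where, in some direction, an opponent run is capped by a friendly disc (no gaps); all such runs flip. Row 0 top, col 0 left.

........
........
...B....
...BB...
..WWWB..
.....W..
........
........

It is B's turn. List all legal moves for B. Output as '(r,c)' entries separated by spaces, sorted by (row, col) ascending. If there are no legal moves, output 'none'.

Answer: (4,1) (5,1) (5,2) (5,3) (5,4) (6,5) (6,6)

Derivation:
(3,1): no bracket -> illegal
(3,2): no bracket -> illegal
(3,5): no bracket -> illegal
(4,1): flips 3 -> legal
(4,6): no bracket -> illegal
(5,1): flips 1 -> legal
(5,2): flips 1 -> legal
(5,3): flips 1 -> legal
(5,4): flips 1 -> legal
(5,6): no bracket -> illegal
(6,4): no bracket -> illegal
(6,5): flips 1 -> legal
(6,6): flips 2 -> legal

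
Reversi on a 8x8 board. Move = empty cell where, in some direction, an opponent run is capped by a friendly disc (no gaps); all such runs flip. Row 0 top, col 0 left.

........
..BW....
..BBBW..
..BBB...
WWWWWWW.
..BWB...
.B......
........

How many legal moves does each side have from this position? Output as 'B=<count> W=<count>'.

Answer: B=13 W=15

Derivation:
-- B to move --
(0,2): flips 1 -> legal
(0,3): flips 1 -> legal
(0,4): flips 1 -> legal
(1,4): flips 1 -> legal
(1,5): no bracket -> illegal
(1,6): flips 1 -> legal
(2,6): flips 1 -> legal
(3,0): flips 1 -> legal
(3,1): no bracket -> illegal
(3,5): no bracket -> illegal
(3,6): flips 1 -> legal
(3,7): no bracket -> illegal
(4,7): no bracket -> illegal
(5,0): flips 1 -> legal
(5,1): flips 1 -> legal
(5,5): flips 1 -> legal
(5,6): flips 1 -> legal
(5,7): no bracket -> illegal
(6,2): no bracket -> illegal
(6,3): flips 2 -> legal
(6,4): no bracket -> illegal
B mobility = 13
-- W to move --
(0,1): flips 3 -> legal
(0,2): flips 3 -> legal
(0,3): no bracket -> illegal
(1,1): flips 3 -> legal
(1,4): flips 4 -> legal
(1,5): flips 2 -> legal
(2,1): flips 4 -> legal
(3,1): flips 1 -> legal
(3,5): flips 1 -> legal
(5,0): no bracket -> illegal
(5,1): flips 1 -> legal
(5,5): flips 1 -> legal
(6,0): no bracket -> illegal
(6,2): flips 1 -> legal
(6,3): flips 2 -> legal
(6,4): flips 1 -> legal
(6,5): flips 1 -> legal
(7,0): flips 2 -> legal
(7,1): no bracket -> illegal
(7,2): no bracket -> illegal
W mobility = 15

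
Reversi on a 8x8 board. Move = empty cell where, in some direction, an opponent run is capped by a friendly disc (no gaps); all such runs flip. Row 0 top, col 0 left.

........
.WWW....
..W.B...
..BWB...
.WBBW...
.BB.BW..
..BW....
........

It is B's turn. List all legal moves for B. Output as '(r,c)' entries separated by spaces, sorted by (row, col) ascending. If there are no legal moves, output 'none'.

Answer: (0,2) (2,3) (3,0) (3,1) (4,0) (4,5) (5,0) (5,6) (6,4) (7,2) (7,4)

Derivation:
(0,0): no bracket -> illegal
(0,1): no bracket -> illegal
(0,2): flips 3 -> legal
(0,3): no bracket -> illegal
(0,4): no bracket -> illegal
(1,0): no bracket -> illegal
(1,4): no bracket -> illegal
(2,0): no bracket -> illegal
(2,1): no bracket -> illegal
(2,3): flips 1 -> legal
(3,0): flips 1 -> legal
(3,1): flips 1 -> legal
(3,5): no bracket -> illegal
(4,0): flips 1 -> legal
(4,5): flips 1 -> legal
(4,6): no bracket -> illegal
(5,0): flips 1 -> legal
(5,3): no bracket -> illegal
(5,6): flips 1 -> legal
(6,4): flips 1 -> legal
(6,5): no bracket -> illegal
(6,6): no bracket -> illegal
(7,2): flips 1 -> legal
(7,3): no bracket -> illegal
(7,4): flips 1 -> legal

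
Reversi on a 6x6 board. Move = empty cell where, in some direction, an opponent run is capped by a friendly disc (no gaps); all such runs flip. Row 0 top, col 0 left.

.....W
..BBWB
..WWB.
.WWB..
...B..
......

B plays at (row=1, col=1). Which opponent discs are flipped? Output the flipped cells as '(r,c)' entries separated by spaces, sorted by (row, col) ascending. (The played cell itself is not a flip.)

Dir NW: first cell '.' (not opp) -> no flip
Dir N: first cell '.' (not opp) -> no flip
Dir NE: first cell '.' (not opp) -> no flip
Dir W: first cell '.' (not opp) -> no flip
Dir E: first cell 'B' (not opp) -> no flip
Dir SW: first cell '.' (not opp) -> no flip
Dir S: first cell '.' (not opp) -> no flip
Dir SE: opp run (2,2) capped by B -> flip

Answer: (2,2)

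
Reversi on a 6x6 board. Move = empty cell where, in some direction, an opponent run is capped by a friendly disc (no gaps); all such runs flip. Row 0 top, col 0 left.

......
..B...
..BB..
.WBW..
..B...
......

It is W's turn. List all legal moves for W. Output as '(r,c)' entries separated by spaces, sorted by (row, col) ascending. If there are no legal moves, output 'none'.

Answer: (1,1) (1,3) (5,1) (5,3)

Derivation:
(0,1): no bracket -> illegal
(0,2): no bracket -> illegal
(0,3): no bracket -> illegal
(1,1): flips 1 -> legal
(1,3): flips 2 -> legal
(1,4): no bracket -> illegal
(2,1): no bracket -> illegal
(2,4): no bracket -> illegal
(3,4): no bracket -> illegal
(4,1): no bracket -> illegal
(4,3): no bracket -> illegal
(5,1): flips 1 -> legal
(5,2): no bracket -> illegal
(5,3): flips 1 -> legal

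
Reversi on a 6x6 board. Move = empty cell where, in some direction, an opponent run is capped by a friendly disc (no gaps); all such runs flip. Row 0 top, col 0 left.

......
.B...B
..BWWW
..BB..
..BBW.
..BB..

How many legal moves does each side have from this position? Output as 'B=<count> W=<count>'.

Answer: B=5 W=5

Derivation:
-- B to move --
(1,2): no bracket -> illegal
(1,3): flips 1 -> legal
(1,4): flips 1 -> legal
(3,4): no bracket -> illegal
(3,5): flips 2 -> legal
(4,5): flips 1 -> legal
(5,4): no bracket -> illegal
(5,5): flips 1 -> legal
B mobility = 5
-- W to move --
(0,0): flips 3 -> legal
(0,1): no bracket -> illegal
(0,2): no bracket -> illegal
(0,4): no bracket -> illegal
(0,5): flips 1 -> legal
(1,0): no bracket -> illegal
(1,2): no bracket -> illegal
(1,3): no bracket -> illegal
(1,4): no bracket -> illegal
(2,0): no bracket -> illegal
(2,1): flips 1 -> legal
(3,1): no bracket -> illegal
(3,4): no bracket -> illegal
(4,1): flips 3 -> legal
(5,1): flips 2 -> legal
(5,4): no bracket -> illegal
W mobility = 5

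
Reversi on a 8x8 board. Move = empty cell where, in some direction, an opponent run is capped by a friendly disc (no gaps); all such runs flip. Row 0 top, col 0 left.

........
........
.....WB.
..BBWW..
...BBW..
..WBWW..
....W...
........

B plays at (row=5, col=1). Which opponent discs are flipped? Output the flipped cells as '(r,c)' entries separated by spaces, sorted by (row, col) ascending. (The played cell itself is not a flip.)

Dir NW: first cell '.' (not opp) -> no flip
Dir N: first cell '.' (not opp) -> no flip
Dir NE: first cell '.' (not opp) -> no flip
Dir W: first cell '.' (not opp) -> no flip
Dir E: opp run (5,2) capped by B -> flip
Dir SW: first cell '.' (not opp) -> no flip
Dir S: first cell '.' (not opp) -> no flip
Dir SE: first cell '.' (not opp) -> no flip

Answer: (5,2)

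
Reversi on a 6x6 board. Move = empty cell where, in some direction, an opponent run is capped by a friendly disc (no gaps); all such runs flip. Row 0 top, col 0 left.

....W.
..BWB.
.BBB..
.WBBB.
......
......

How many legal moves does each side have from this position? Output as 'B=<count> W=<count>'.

-- B to move --
(0,2): no bracket -> illegal
(0,3): flips 1 -> legal
(0,5): no bracket -> illegal
(1,5): no bracket -> illegal
(2,0): no bracket -> illegal
(2,4): no bracket -> illegal
(3,0): flips 1 -> legal
(4,0): flips 1 -> legal
(4,1): flips 1 -> legal
(4,2): no bracket -> illegal
B mobility = 4
-- W to move --
(0,1): no bracket -> illegal
(0,2): no bracket -> illegal
(0,3): no bracket -> illegal
(0,5): no bracket -> illegal
(1,0): no bracket -> illegal
(1,1): flips 2 -> legal
(1,5): flips 1 -> legal
(2,0): no bracket -> illegal
(2,4): flips 1 -> legal
(2,5): no bracket -> illegal
(3,0): no bracket -> illegal
(3,5): flips 3 -> legal
(4,1): no bracket -> illegal
(4,2): no bracket -> illegal
(4,3): flips 2 -> legal
(4,4): no bracket -> illegal
(4,5): no bracket -> illegal
W mobility = 5

Answer: B=4 W=5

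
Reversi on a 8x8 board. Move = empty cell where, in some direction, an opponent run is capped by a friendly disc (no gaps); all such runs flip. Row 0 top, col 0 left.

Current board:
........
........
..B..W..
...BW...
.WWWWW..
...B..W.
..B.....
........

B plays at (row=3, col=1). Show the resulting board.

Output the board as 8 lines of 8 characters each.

Answer: ........
........
..B..W..
.B.BW...
.WBWWW..
...B..W.
..B.....
........

Derivation:
Place B at (3,1); scan 8 dirs for brackets.
Dir NW: first cell '.' (not opp) -> no flip
Dir N: first cell '.' (not opp) -> no flip
Dir NE: first cell 'B' (not opp) -> no flip
Dir W: first cell '.' (not opp) -> no flip
Dir E: first cell '.' (not opp) -> no flip
Dir SW: first cell '.' (not opp) -> no flip
Dir S: opp run (4,1), next='.' -> no flip
Dir SE: opp run (4,2) capped by B -> flip
All flips: (4,2)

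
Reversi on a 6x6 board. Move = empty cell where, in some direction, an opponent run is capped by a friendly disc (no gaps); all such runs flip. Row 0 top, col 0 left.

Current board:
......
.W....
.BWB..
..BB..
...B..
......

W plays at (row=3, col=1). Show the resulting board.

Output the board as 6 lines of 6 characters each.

Place W at (3,1); scan 8 dirs for brackets.
Dir NW: first cell '.' (not opp) -> no flip
Dir N: opp run (2,1) capped by W -> flip
Dir NE: first cell 'W' (not opp) -> no flip
Dir W: first cell '.' (not opp) -> no flip
Dir E: opp run (3,2) (3,3), next='.' -> no flip
Dir SW: first cell '.' (not opp) -> no flip
Dir S: first cell '.' (not opp) -> no flip
Dir SE: first cell '.' (not opp) -> no flip
All flips: (2,1)

Answer: ......
.W....
.WWB..
.WBB..
...B..
......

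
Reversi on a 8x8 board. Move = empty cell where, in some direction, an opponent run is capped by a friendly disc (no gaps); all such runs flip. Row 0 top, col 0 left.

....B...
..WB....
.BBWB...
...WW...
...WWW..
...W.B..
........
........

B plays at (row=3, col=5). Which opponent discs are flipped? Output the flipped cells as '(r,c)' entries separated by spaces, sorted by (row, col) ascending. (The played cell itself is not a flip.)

Answer: (4,5)

Derivation:
Dir NW: first cell 'B' (not opp) -> no flip
Dir N: first cell '.' (not opp) -> no flip
Dir NE: first cell '.' (not opp) -> no flip
Dir W: opp run (3,4) (3,3), next='.' -> no flip
Dir E: first cell '.' (not opp) -> no flip
Dir SW: opp run (4,4) (5,3), next='.' -> no flip
Dir S: opp run (4,5) capped by B -> flip
Dir SE: first cell '.' (not opp) -> no flip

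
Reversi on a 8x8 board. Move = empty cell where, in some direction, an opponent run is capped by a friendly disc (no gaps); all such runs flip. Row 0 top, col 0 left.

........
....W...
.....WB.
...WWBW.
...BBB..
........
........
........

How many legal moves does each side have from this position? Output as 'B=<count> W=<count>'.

Answer: B=9 W=7

Derivation:
-- B to move --
(0,3): no bracket -> illegal
(0,4): no bracket -> illegal
(0,5): no bracket -> illegal
(1,3): no bracket -> illegal
(1,5): flips 1 -> legal
(1,6): flips 2 -> legal
(2,2): flips 1 -> legal
(2,3): flips 2 -> legal
(2,4): flips 2 -> legal
(2,7): flips 1 -> legal
(3,2): flips 2 -> legal
(3,7): flips 1 -> legal
(4,2): no bracket -> illegal
(4,6): flips 1 -> legal
(4,7): no bracket -> illegal
B mobility = 9
-- W to move --
(1,5): no bracket -> illegal
(1,6): flips 1 -> legal
(1,7): no bracket -> illegal
(2,4): no bracket -> illegal
(2,7): flips 1 -> legal
(3,2): no bracket -> illegal
(3,7): no bracket -> illegal
(4,2): no bracket -> illegal
(4,6): no bracket -> illegal
(5,2): flips 1 -> legal
(5,3): flips 1 -> legal
(5,4): flips 2 -> legal
(5,5): flips 3 -> legal
(5,6): flips 1 -> legal
W mobility = 7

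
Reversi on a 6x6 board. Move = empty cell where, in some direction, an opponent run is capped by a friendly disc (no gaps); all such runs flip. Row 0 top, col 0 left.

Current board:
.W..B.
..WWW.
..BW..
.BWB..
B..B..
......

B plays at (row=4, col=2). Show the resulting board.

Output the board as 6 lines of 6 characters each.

Place B at (4,2); scan 8 dirs for brackets.
Dir NW: first cell 'B' (not opp) -> no flip
Dir N: opp run (3,2) capped by B -> flip
Dir NE: first cell 'B' (not opp) -> no flip
Dir W: first cell '.' (not opp) -> no flip
Dir E: first cell 'B' (not opp) -> no flip
Dir SW: first cell '.' (not opp) -> no flip
Dir S: first cell '.' (not opp) -> no flip
Dir SE: first cell '.' (not opp) -> no flip
All flips: (3,2)

Answer: .W..B.
..WWW.
..BW..
.BBB..
B.BB..
......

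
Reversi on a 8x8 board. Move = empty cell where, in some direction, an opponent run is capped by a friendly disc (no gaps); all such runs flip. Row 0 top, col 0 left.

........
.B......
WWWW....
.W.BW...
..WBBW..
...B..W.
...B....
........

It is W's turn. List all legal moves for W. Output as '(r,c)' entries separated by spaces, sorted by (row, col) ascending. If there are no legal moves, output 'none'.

Answer: (0,0) (0,1) (0,2) (2,4) (3,2) (5,2) (5,4) (5,5) (6,4) (7,3)

Derivation:
(0,0): flips 1 -> legal
(0,1): flips 1 -> legal
(0,2): flips 1 -> legal
(1,0): no bracket -> illegal
(1,2): no bracket -> illegal
(2,4): flips 1 -> legal
(3,2): flips 1 -> legal
(3,5): no bracket -> illegal
(5,2): flips 1 -> legal
(5,4): flips 1 -> legal
(5,5): flips 2 -> legal
(6,2): no bracket -> illegal
(6,4): flips 1 -> legal
(7,2): no bracket -> illegal
(7,3): flips 4 -> legal
(7,4): no bracket -> illegal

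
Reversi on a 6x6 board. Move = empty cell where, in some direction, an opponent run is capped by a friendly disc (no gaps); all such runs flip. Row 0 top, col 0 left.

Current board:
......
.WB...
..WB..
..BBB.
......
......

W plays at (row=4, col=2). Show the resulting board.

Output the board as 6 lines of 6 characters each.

Place W at (4,2); scan 8 dirs for brackets.
Dir NW: first cell '.' (not opp) -> no flip
Dir N: opp run (3,2) capped by W -> flip
Dir NE: opp run (3,3), next='.' -> no flip
Dir W: first cell '.' (not opp) -> no flip
Dir E: first cell '.' (not opp) -> no flip
Dir SW: first cell '.' (not opp) -> no flip
Dir S: first cell '.' (not opp) -> no flip
Dir SE: first cell '.' (not opp) -> no flip
All flips: (3,2)

Answer: ......
.WB...
..WB..
..WBB.
..W...
......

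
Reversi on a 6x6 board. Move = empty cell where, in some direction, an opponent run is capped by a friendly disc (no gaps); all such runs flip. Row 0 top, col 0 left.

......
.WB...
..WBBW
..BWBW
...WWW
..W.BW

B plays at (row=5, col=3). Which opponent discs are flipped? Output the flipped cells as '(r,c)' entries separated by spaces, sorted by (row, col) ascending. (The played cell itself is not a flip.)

Dir NW: first cell '.' (not opp) -> no flip
Dir N: opp run (4,3) (3,3) capped by B -> flip
Dir NE: opp run (4,4) (3,5), next=edge -> no flip
Dir W: opp run (5,2), next='.' -> no flip
Dir E: first cell 'B' (not opp) -> no flip
Dir SW: edge -> no flip
Dir S: edge -> no flip
Dir SE: edge -> no flip

Answer: (3,3) (4,3)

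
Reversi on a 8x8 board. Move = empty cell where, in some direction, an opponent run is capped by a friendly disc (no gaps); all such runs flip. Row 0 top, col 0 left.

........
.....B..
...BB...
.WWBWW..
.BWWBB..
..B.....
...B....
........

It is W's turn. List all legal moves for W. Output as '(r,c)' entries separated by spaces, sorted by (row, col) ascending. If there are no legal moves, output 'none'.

Answer: (0,6) (1,2) (1,3) (1,4) (4,0) (4,6) (5,0) (5,1) (5,3) (5,4) (5,5) (5,6) (6,1) (6,2)

Derivation:
(0,4): no bracket -> illegal
(0,5): no bracket -> illegal
(0,6): flips 3 -> legal
(1,2): flips 1 -> legal
(1,3): flips 3 -> legal
(1,4): flips 2 -> legal
(1,6): no bracket -> illegal
(2,2): no bracket -> illegal
(2,5): no bracket -> illegal
(2,6): no bracket -> illegal
(3,0): no bracket -> illegal
(3,6): no bracket -> illegal
(4,0): flips 1 -> legal
(4,6): flips 2 -> legal
(5,0): flips 1 -> legal
(5,1): flips 1 -> legal
(5,3): flips 1 -> legal
(5,4): flips 1 -> legal
(5,5): flips 1 -> legal
(5,6): flips 1 -> legal
(6,1): flips 1 -> legal
(6,2): flips 1 -> legal
(6,4): no bracket -> illegal
(7,2): no bracket -> illegal
(7,3): no bracket -> illegal
(7,4): no bracket -> illegal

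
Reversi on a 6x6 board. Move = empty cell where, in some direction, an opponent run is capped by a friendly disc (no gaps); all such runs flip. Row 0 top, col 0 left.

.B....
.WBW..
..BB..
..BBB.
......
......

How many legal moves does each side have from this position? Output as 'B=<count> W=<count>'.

-- B to move --
(0,0): flips 1 -> legal
(0,2): no bracket -> illegal
(0,3): flips 1 -> legal
(0,4): flips 1 -> legal
(1,0): flips 1 -> legal
(1,4): flips 1 -> legal
(2,0): no bracket -> illegal
(2,1): flips 1 -> legal
(2,4): no bracket -> illegal
B mobility = 6
-- W to move --
(0,0): no bracket -> illegal
(0,2): no bracket -> illegal
(0,3): no bracket -> illegal
(1,0): no bracket -> illegal
(1,4): no bracket -> illegal
(2,1): no bracket -> illegal
(2,4): no bracket -> illegal
(2,5): no bracket -> illegal
(3,1): flips 1 -> legal
(3,5): no bracket -> illegal
(4,1): no bracket -> illegal
(4,2): no bracket -> illegal
(4,3): flips 2 -> legal
(4,4): flips 2 -> legal
(4,5): no bracket -> illegal
W mobility = 3

Answer: B=6 W=3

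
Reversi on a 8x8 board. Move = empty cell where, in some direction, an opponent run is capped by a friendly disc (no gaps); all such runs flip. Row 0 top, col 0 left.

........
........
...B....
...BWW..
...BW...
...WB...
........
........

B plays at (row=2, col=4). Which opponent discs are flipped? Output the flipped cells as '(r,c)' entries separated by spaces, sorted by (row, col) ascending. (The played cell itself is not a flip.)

Answer: (3,4) (4,4)

Derivation:
Dir NW: first cell '.' (not opp) -> no flip
Dir N: first cell '.' (not opp) -> no flip
Dir NE: first cell '.' (not opp) -> no flip
Dir W: first cell 'B' (not opp) -> no flip
Dir E: first cell '.' (not opp) -> no flip
Dir SW: first cell 'B' (not opp) -> no flip
Dir S: opp run (3,4) (4,4) capped by B -> flip
Dir SE: opp run (3,5), next='.' -> no flip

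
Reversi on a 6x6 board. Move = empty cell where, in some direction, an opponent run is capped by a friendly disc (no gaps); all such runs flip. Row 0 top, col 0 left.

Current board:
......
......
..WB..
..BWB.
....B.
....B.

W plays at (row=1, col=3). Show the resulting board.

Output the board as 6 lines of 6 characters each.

Answer: ......
...W..
..WW..
..BWB.
....B.
....B.

Derivation:
Place W at (1,3); scan 8 dirs for brackets.
Dir NW: first cell '.' (not opp) -> no flip
Dir N: first cell '.' (not opp) -> no flip
Dir NE: first cell '.' (not opp) -> no flip
Dir W: first cell '.' (not opp) -> no flip
Dir E: first cell '.' (not opp) -> no flip
Dir SW: first cell 'W' (not opp) -> no flip
Dir S: opp run (2,3) capped by W -> flip
Dir SE: first cell '.' (not opp) -> no flip
All flips: (2,3)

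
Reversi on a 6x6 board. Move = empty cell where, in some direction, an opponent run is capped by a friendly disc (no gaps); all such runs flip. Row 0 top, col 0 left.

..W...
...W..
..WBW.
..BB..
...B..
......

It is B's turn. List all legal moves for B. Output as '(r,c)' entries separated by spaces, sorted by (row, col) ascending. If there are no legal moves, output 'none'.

(0,1): no bracket -> illegal
(0,3): flips 1 -> legal
(0,4): no bracket -> illegal
(1,1): flips 1 -> legal
(1,2): flips 1 -> legal
(1,4): no bracket -> illegal
(1,5): flips 1 -> legal
(2,1): flips 1 -> legal
(2,5): flips 1 -> legal
(3,1): no bracket -> illegal
(3,4): no bracket -> illegal
(3,5): no bracket -> illegal

Answer: (0,3) (1,1) (1,2) (1,5) (2,1) (2,5)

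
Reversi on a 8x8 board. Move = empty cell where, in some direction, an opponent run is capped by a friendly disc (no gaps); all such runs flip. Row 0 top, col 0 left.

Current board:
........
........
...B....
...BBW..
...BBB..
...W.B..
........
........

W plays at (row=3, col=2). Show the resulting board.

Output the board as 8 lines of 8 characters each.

Place W at (3,2); scan 8 dirs for brackets.
Dir NW: first cell '.' (not opp) -> no flip
Dir N: first cell '.' (not opp) -> no flip
Dir NE: opp run (2,3), next='.' -> no flip
Dir W: first cell '.' (not opp) -> no flip
Dir E: opp run (3,3) (3,4) capped by W -> flip
Dir SW: first cell '.' (not opp) -> no flip
Dir S: first cell '.' (not opp) -> no flip
Dir SE: opp run (4,3), next='.' -> no flip
All flips: (3,3) (3,4)

Answer: ........
........
...B....
..WWWW..
...BBB..
...W.B..
........
........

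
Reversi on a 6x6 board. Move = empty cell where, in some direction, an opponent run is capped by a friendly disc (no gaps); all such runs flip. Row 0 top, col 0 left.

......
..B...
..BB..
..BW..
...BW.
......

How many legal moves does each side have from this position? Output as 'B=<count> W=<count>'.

Answer: B=3 W=5

Derivation:
-- B to move --
(2,4): no bracket -> illegal
(3,4): flips 1 -> legal
(3,5): no bracket -> illegal
(4,2): no bracket -> illegal
(4,5): flips 1 -> legal
(5,3): no bracket -> illegal
(5,4): no bracket -> illegal
(5,5): flips 2 -> legal
B mobility = 3
-- W to move --
(0,1): no bracket -> illegal
(0,2): no bracket -> illegal
(0,3): no bracket -> illegal
(1,1): flips 1 -> legal
(1,3): flips 1 -> legal
(1,4): no bracket -> illegal
(2,1): no bracket -> illegal
(2,4): no bracket -> illegal
(3,1): flips 1 -> legal
(3,4): no bracket -> illegal
(4,1): no bracket -> illegal
(4,2): flips 1 -> legal
(5,2): no bracket -> illegal
(5,3): flips 1 -> legal
(5,4): no bracket -> illegal
W mobility = 5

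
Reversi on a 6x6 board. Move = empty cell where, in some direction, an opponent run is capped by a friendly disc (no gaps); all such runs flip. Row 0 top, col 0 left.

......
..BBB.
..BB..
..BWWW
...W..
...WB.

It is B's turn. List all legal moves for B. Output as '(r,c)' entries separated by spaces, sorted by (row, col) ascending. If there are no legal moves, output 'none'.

Answer: (4,4) (4,5) (5,2)

Derivation:
(2,4): no bracket -> illegal
(2,5): no bracket -> illegal
(4,2): no bracket -> illegal
(4,4): flips 1 -> legal
(4,5): flips 1 -> legal
(5,2): flips 1 -> legal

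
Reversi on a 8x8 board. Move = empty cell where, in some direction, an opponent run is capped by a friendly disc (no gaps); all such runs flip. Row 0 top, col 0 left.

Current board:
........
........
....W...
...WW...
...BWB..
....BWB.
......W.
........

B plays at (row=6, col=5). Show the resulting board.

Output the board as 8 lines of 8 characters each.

Answer: ........
........
....W...
...WW...
...BWB..
....BBB.
.....BW.
........

Derivation:
Place B at (6,5); scan 8 dirs for brackets.
Dir NW: first cell 'B' (not opp) -> no flip
Dir N: opp run (5,5) capped by B -> flip
Dir NE: first cell 'B' (not opp) -> no flip
Dir W: first cell '.' (not opp) -> no flip
Dir E: opp run (6,6), next='.' -> no flip
Dir SW: first cell '.' (not opp) -> no flip
Dir S: first cell '.' (not opp) -> no flip
Dir SE: first cell '.' (not opp) -> no flip
All flips: (5,5)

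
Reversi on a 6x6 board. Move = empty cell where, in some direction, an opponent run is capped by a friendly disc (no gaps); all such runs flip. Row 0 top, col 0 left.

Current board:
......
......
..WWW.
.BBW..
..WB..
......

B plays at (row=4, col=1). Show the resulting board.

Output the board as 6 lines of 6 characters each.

Place B at (4,1); scan 8 dirs for brackets.
Dir NW: first cell '.' (not opp) -> no flip
Dir N: first cell 'B' (not opp) -> no flip
Dir NE: first cell 'B' (not opp) -> no flip
Dir W: first cell '.' (not opp) -> no flip
Dir E: opp run (4,2) capped by B -> flip
Dir SW: first cell '.' (not opp) -> no flip
Dir S: first cell '.' (not opp) -> no flip
Dir SE: first cell '.' (not opp) -> no flip
All flips: (4,2)

Answer: ......
......
..WWW.
.BBW..
.BBB..
......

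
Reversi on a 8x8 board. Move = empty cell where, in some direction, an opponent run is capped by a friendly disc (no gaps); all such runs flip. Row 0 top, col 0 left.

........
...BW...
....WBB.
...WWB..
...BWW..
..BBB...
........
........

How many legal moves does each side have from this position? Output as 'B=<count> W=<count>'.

-- B to move --
(0,3): flips 1 -> legal
(0,4): flips 4 -> legal
(0,5): no bracket -> illegal
(1,5): flips 1 -> legal
(2,2): no bracket -> illegal
(2,3): flips 2 -> legal
(3,2): flips 2 -> legal
(3,6): flips 1 -> legal
(4,2): no bracket -> illegal
(4,6): flips 2 -> legal
(5,5): flips 1 -> legal
(5,6): no bracket -> illegal
B mobility = 8
-- W to move --
(0,2): flips 1 -> legal
(0,3): no bracket -> illegal
(0,4): no bracket -> illegal
(1,2): flips 1 -> legal
(1,5): flips 2 -> legal
(1,6): flips 1 -> legal
(1,7): flips 2 -> legal
(2,2): no bracket -> illegal
(2,3): no bracket -> illegal
(2,7): flips 2 -> legal
(3,2): no bracket -> illegal
(3,6): flips 2 -> legal
(3,7): no bracket -> illegal
(4,1): no bracket -> illegal
(4,2): flips 1 -> legal
(4,6): flips 1 -> legal
(5,1): no bracket -> illegal
(5,5): no bracket -> illegal
(6,1): flips 2 -> legal
(6,2): flips 1 -> legal
(6,3): flips 3 -> legal
(6,4): flips 1 -> legal
(6,5): no bracket -> illegal
W mobility = 13

Answer: B=8 W=13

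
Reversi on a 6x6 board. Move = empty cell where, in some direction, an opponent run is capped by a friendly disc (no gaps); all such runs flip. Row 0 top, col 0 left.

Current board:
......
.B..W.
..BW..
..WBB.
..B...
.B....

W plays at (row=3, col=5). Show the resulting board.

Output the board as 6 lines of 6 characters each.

Answer: ......
.B..W.
..BW..
..WWWW
..B...
.B....

Derivation:
Place W at (3,5); scan 8 dirs for brackets.
Dir NW: first cell '.' (not opp) -> no flip
Dir N: first cell '.' (not opp) -> no flip
Dir NE: edge -> no flip
Dir W: opp run (3,4) (3,3) capped by W -> flip
Dir E: edge -> no flip
Dir SW: first cell '.' (not opp) -> no flip
Dir S: first cell '.' (not opp) -> no flip
Dir SE: edge -> no flip
All flips: (3,3) (3,4)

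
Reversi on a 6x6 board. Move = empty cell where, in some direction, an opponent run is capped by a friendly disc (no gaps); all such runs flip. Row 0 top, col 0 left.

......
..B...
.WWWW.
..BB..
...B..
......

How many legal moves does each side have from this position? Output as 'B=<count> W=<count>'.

-- B to move --
(1,0): flips 1 -> legal
(1,1): flips 1 -> legal
(1,3): flips 1 -> legal
(1,4): flips 1 -> legal
(1,5): flips 1 -> legal
(2,0): no bracket -> illegal
(2,5): no bracket -> illegal
(3,0): flips 1 -> legal
(3,1): no bracket -> illegal
(3,4): flips 1 -> legal
(3,5): no bracket -> illegal
B mobility = 7
-- W to move --
(0,1): flips 1 -> legal
(0,2): flips 1 -> legal
(0,3): flips 1 -> legal
(1,1): no bracket -> illegal
(1,3): no bracket -> illegal
(3,1): no bracket -> illegal
(3,4): no bracket -> illegal
(4,1): flips 1 -> legal
(4,2): flips 2 -> legal
(4,4): flips 1 -> legal
(5,2): no bracket -> illegal
(5,3): flips 2 -> legal
(5,4): flips 2 -> legal
W mobility = 8

Answer: B=7 W=8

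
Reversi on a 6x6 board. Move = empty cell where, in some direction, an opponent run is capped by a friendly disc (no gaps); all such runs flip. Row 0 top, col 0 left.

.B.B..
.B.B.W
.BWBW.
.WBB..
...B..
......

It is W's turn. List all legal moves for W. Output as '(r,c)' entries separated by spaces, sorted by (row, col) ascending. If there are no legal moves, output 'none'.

Answer: (0,0) (0,2) (0,4) (2,0) (3,4) (4,2) (4,4)

Derivation:
(0,0): flips 1 -> legal
(0,2): flips 1 -> legal
(0,4): flips 1 -> legal
(1,0): no bracket -> illegal
(1,2): no bracket -> illegal
(1,4): no bracket -> illegal
(2,0): flips 1 -> legal
(3,0): no bracket -> illegal
(3,4): flips 2 -> legal
(4,1): no bracket -> illegal
(4,2): flips 2 -> legal
(4,4): flips 1 -> legal
(5,2): no bracket -> illegal
(5,3): no bracket -> illegal
(5,4): no bracket -> illegal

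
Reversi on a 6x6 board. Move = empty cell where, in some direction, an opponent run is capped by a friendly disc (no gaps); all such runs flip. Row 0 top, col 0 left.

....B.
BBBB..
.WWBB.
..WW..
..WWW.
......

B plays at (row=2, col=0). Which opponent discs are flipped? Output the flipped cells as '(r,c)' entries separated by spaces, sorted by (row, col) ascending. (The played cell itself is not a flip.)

Dir NW: edge -> no flip
Dir N: first cell 'B' (not opp) -> no flip
Dir NE: first cell 'B' (not opp) -> no flip
Dir W: edge -> no flip
Dir E: opp run (2,1) (2,2) capped by B -> flip
Dir SW: edge -> no flip
Dir S: first cell '.' (not opp) -> no flip
Dir SE: first cell '.' (not opp) -> no flip

Answer: (2,1) (2,2)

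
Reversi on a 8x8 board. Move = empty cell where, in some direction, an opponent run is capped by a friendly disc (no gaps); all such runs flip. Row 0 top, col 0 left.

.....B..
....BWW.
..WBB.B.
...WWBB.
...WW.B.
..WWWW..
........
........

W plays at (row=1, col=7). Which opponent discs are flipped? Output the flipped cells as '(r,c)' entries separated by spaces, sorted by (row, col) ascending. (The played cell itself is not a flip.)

Answer: (2,6) (3,5)

Derivation:
Dir NW: first cell '.' (not opp) -> no flip
Dir N: first cell '.' (not opp) -> no flip
Dir NE: edge -> no flip
Dir W: first cell 'W' (not opp) -> no flip
Dir E: edge -> no flip
Dir SW: opp run (2,6) (3,5) capped by W -> flip
Dir S: first cell '.' (not opp) -> no flip
Dir SE: edge -> no flip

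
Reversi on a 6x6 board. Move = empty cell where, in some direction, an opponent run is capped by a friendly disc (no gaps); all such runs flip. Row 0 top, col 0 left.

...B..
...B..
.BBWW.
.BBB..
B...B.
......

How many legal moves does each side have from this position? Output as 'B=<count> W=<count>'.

Answer: B=4 W=5

Derivation:
-- B to move --
(1,2): no bracket -> illegal
(1,4): flips 1 -> legal
(1,5): flips 1 -> legal
(2,5): flips 2 -> legal
(3,4): no bracket -> illegal
(3,5): flips 1 -> legal
B mobility = 4
-- W to move --
(0,2): flips 1 -> legal
(0,4): no bracket -> illegal
(1,0): no bracket -> illegal
(1,1): no bracket -> illegal
(1,2): no bracket -> illegal
(1,4): no bracket -> illegal
(2,0): flips 2 -> legal
(3,0): no bracket -> illegal
(3,4): no bracket -> illegal
(3,5): no bracket -> illegal
(4,1): flips 1 -> legal
(4,2): flips 1 -> legal
(4,3): flips 1 -> legal
(4,5): no bracket -> illegal
(5,0): no bracket -> illegal
(5,1): no bracket -> illegal
(5,3): no bracket -> illegal
(5,4): no bracket -> illegal
(5,5): no bracket -> illegal
W mobility = 5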